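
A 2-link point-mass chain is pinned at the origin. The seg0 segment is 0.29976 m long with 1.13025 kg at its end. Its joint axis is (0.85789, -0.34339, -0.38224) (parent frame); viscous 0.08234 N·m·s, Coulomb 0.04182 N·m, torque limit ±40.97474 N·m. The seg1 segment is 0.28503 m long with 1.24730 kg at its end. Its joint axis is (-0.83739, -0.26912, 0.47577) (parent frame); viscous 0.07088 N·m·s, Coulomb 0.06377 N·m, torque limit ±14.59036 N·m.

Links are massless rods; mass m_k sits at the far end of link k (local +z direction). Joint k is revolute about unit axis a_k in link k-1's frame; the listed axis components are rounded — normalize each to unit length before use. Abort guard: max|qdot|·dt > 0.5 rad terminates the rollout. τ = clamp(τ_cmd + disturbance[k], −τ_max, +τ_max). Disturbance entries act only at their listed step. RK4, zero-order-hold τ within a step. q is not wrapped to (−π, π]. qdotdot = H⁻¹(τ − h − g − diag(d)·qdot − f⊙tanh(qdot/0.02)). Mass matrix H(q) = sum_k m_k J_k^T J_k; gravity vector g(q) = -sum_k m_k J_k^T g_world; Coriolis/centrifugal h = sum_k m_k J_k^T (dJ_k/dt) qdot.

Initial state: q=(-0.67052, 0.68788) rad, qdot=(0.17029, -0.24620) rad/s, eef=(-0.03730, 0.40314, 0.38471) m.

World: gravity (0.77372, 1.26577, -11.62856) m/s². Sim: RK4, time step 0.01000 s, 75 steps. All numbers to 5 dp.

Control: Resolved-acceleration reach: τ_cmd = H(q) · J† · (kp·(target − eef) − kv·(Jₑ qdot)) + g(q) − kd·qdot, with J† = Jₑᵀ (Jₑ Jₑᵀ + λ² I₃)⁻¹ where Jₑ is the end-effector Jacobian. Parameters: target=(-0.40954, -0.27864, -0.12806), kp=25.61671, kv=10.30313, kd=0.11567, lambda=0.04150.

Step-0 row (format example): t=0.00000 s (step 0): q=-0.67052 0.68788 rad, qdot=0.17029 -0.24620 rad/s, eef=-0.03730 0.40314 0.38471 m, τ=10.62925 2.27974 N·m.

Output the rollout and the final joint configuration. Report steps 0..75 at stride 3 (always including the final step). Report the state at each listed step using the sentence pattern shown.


t=0.03000 s (step 3): q=-0.65359 0.71605 rad, qdot=0.91215 1.97330 rad/s, eef=-0.04235 0.39857 0.38582 m, τ=9.73263 0.93474 N·m.
t=0.06000 s (step 6): q=-0.61846 0.79791 rad, qdot=1.39882 3.38682 rad/s, eef=-0.05727 0.38921 0.38382 m, τ=8.87044 0.14228 N·m.
t=0.09000 s (step 9): q=-0.57148 0.91387 rad, qdot=1.71286 4.28153 rad/s, eef=-0.07820 0.37543 0.37874 m, τ=8.01564 -0.37154 N·m.
t=0.12000 s (step 12): q=-0.51693 1.05129 rad, qdot=1.91036 4.83939 rad/s, eef=-0.10233 0.35742 0.37039 m, τ=7.14967 -0.75323 N·m.
t=0.15000 s (step 15): q=-0.45776 1.20185 rad, qdot=2.02522 5.17050 rad/s, eef=-0.12757 0.33547 0.35867 m, τ=6.26672 -1.07506 N·m.
t=0.18000 s (step 18): q=-0.39613 1.35983 rad, qdot=2.07624 5.34188 rad/s, eef=-0.15229 0.31006 0.34371 m, τ=5.37007 -1.36575 N·m.
t=0.21000 s (step 21): q=-0.33381 1.52111 rad, qdot=2.07251 5.39679 rad/s, eef=-0.17524 0.28187 0.32586 m, τ=4.46748 -1.62931 N·m.
t=0.24000 s (step 24): q=-0.27239 1.68270 rad, qdot=2.01663 5.36579 rad/s, eef=-0.19558 0.25164 0.30568 m, τ=3.56718 -1.85707 N·m.
t=0.27000 s (step 27): q=-0.21345 1.84239 rad, qdot=1.90650 5.27245 rad/s, eef=-0.21278 0.22014 0.28386 m, τ=2.67430 -2.03557 N·m.
t=0.30000 s (step 30): q=-0.15871 1.99859 rad, qdot=1.73644 5.13574 rad/s, eef=-0.22663 0.18807 0.26115 m, τ=1.78936 -2.15176 N·m.
t=0.33000 s (step 33): q=-0.11006 2.15024 rad, qdot=1.49930 4.97015 rad/s, eef=-0.23711 0.15597 0.23842 m, τ=0.92296 -2.19591 N·m.
t=0.36000 s (step 36): q=-0.06950 2.29660 rad, qdot=1.20224 4.78134 rad/s, eef=-0.24433 0.12425 0.21655 m, τ=0.23558 -2.16268 N·m.
t=0.39000 s (step 39): q=-0.03736 2.43662 rad, qdot=0.98635 4.53474 rad/s, eef=-0.24854 0.09312 0.19659 m, τ=0.84672 -2.04871 N·m.
t=0.42000 s (step 42): q=-0.00263 2.56639 rad, qdot=1.50983 4.06596 rad/s, eef=-0.25047 0.06288 0.17934 m, τ=3.67722 -1.87392 N·m.
t=0.45000 s (step 45): q=0.06257 2.67848 rad, qdot=2.85957 3.41255 rad/s, eef=-0.25211 0.03461 0.16354 m, τ=3.21154 -1.75278 N·m.
t=0.48000 s (step 48): q=0.16405 2.77340 rad, qdot=3.79571 2.96024 rad/s, eef=-0.25493 0.00965 0.14614 m, τ=0.58931 -1.74462 N·m.
t=0.51000 s (step 51): q=0.28264 2.85875 rad, qdot=4.02251 2.75920 rad/s, eef=-0.25851 -0.01159 0.12596 m, τ=-1.77842 -1.80734 N·m.
t=0.54000 s (step 54): q=0.40037 2.94026 rad, qdot=3.78094 2.68413 rad/s, eef=-0.26191 -0.02946 0.10384 m, τ=-3.45174 -1.86907 N·m.
t=0.57000 s (step 57): q=0.50712 3.02002 rad, qdot=3.32180 2.63037 rad/s, eef=-0.26450 -0.04462 0.08124 m, τ=-4.51341 -1.88107 N·m.
t=0.60000 s (step 60): q=0.59903 3.09782 rad, qdot=2.80918 2.54971 rad/s, eef=-0.26613 -0.05780 0.05946 m, τ=-5.13863 -1.83147 N·m.
t=0.63000 s (step 63): q=0.67593 3.17267 rad, qdot=2.32859 2.43423 rad/s, eef=-0.26693 -0.06958 0.03933 m, τ=-5.48592 -1.73186 N·m.
t=0.66000 s (step 66): q=0.73938 3.24365 rad, qdot=1.91426 2.29397 rad/s, eef=-0.26711 -0.08040 0.02126 m, τ=-5.67048 -1.60087 N·m.
t=0.69000 s (step 69): q=0.79150 3.31022 rad, qdot=1.57294 2.14252 rad/s, eef=-0.26689 -0.09051 0.00533 m, τ=-5.76708 -1.45490 N·m.
t=0.72000 s (step 72): q=0.83442 3.37223 rad, qdot=1.29902 1.99088 rad/s, eef=-0.26644 -0.10007 -0.00857 m, τ=-5.82093 -1.30529 N·m.
t=0.75000 s (step 75): q=0.87001 3.42978 rad, qdot=1.08260 1.84609 rad/s, eef=-0.26587 -0.10917 -0.02064 m.
final q (rad): 0.87001 3.42978


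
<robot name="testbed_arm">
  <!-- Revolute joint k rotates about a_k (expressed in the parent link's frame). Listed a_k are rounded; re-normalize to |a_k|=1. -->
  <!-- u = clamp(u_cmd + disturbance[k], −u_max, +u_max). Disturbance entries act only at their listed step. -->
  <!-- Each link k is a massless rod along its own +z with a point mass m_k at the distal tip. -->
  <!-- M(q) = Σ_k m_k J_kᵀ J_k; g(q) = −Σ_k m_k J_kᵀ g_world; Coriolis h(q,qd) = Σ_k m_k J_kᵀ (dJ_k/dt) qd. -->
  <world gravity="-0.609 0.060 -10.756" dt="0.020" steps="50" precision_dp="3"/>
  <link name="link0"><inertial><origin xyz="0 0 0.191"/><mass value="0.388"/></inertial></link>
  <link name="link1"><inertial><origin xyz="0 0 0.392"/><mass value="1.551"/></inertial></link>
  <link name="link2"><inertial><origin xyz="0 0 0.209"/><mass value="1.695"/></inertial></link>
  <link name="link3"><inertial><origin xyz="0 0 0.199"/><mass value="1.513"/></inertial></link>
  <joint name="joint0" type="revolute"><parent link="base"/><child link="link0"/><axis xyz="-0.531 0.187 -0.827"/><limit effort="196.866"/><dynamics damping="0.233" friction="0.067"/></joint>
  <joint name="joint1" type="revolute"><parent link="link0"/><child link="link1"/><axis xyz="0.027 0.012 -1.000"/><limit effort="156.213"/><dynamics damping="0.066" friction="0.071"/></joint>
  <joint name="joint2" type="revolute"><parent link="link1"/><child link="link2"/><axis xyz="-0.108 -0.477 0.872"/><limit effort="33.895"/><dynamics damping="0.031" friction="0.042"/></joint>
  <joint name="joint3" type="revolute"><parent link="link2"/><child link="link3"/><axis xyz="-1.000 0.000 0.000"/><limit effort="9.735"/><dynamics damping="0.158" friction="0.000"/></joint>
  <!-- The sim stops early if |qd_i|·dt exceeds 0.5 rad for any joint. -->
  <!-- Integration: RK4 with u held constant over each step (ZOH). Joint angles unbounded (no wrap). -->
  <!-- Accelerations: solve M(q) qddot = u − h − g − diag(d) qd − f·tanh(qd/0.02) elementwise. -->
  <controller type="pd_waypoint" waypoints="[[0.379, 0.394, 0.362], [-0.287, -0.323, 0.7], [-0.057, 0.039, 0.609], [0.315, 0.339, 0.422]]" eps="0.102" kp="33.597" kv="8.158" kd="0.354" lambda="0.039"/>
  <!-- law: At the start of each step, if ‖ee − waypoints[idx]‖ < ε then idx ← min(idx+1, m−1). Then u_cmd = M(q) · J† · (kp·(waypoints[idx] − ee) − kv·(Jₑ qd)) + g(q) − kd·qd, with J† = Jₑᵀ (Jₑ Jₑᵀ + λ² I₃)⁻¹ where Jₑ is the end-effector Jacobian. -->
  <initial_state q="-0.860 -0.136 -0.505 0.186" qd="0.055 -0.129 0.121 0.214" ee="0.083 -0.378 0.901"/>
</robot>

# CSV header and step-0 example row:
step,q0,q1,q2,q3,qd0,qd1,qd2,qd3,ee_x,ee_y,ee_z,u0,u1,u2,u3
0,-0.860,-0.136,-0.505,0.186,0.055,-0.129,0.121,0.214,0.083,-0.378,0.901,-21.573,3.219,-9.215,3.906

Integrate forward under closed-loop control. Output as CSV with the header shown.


step,q0,q1,q2,q3,qd0,qd1,qd2,qd3,ee_x,ee_y,ee_z,u0,u1,u2,u3
1,-0.876,-0.147,-0.527,0.240,-1.656,-1.415,-2.431,4.886,0.084,-0.373,0.901,-20.862,3.827,-7.304,1.874
2,-0.921,-0.172,-0.590,0.370,-2.980,-2.091,-4.208,7.676,0.090,-0.362,0.896,-9.907,3.361,-5.868,0.972
3,-0.985,-0.197,-0.679,0.538,-3.523,-1.304,-4.893,8.826,0.099,-0.349,0.883,4.555,1.642,-4.569,0.603
4,-1.055,-0.219,-0.781,0.710,-3.495,-1.175,-5.464,8.290,0.111,-0.335,0.864,14.263,0.195,-3.142,0.502
5,-1.120,-0.233,-0.889,0.869,-3.002,-0.334,-5.424,7.643,0.126,-0.319,0.840,19.731,-1.488,-1.646,0.162
6,-1.174,-0.239,-1.001,1.011,-2.375,-0.288,-5.775,6.636,0.143,-0.303,0.814,22.493,-2.897,0.201,-0.177
7,-1.214,-0.244,-1.119,1.135,-1.578,-0.174,-6.068,5.785,0.162,-0.285,0.786,24.061,-4.441,2.217,-0.609
8,-1.236,-0.249,-1.245,1.241,-0.679,-0.407,-6.597,4.866,0.181,-0.265,0.758,25.094,-5.960,4.427,-0.970
9,-1.240,-0.261,-1.382,1.329,0.335,-0.847,-7.236,3.928,0.201,-0.245,0.729,26.173,-7.512,6.727,-1.229
10,-1.222,-0.284,-1.533,1.398,1.455,-1.484,-7.914,2.967,0.221,-0.225,0.700,27.698,-9.092,9.033,-1.350
11,-1.181,-0.320,-1.696,1.448,2.701,-2.176,-8.439,2.079,0.239,-0.206,0.671,30.009,-10.754,11.235,-1.356
12,-1.113,-0.368,-1.866,1.483,4.095,-2.743,-8.596,1.395,0.253,-0.190,0.643,33.116,-12.512,13.189,-1.301
13,-1.015,-0.426,-2.034,1.507,5.671,-2.939,-8.163,1.042,0.264,-0.178,0.617,35.779,-14.166,14.608,-1.248
14,-0.884,-0.482,-2.187,1.527,7.393,-2.568,-7.019,1.028,0.269,-0.169,0.595,33.846,-14.902,14.880,-1.211
15,-0.721,-0.527,-2.312,1.548,8.962,-1.670,-5.273,1.220,0.268,-0.162,0.578,22.406,-13.576,13.341,-1.161
16,-0.534,-0.552,-2.400,1.575,9.774,-0.592,-3.277,1.481,0.262,-0.154,0.568,6.065,-10.744,10.604,-1.096
17,-0.341,-0.557,-2.448,1.607,9.549,0.196,-1.522,1.764,0.254,-0.144,0.564,-4.066,-8.349,8.243,-1.060
18,-0.158,-0.551,-2.468,1.645,8.741,0.401,-0.389,2.026,0.246,-0.129,0.562,-5.713,-6.854,6.788,-1.092
19,0.009,-0.542,-2.467,1.688,7.944,0.397,0.400,2.326,0.241,-0.110,0.560,-3.015,-5.834,5.779,-1.221
20,0.163,-0.534,-2.454,1.738,7.442,0.353,0.943,2.617,0.239,-0.087,0.558,0.265,-4.842,4.867,-1.395
21,0.310,-0.526,-2.430,1.793,7.274,0.503,1.443,2.932,0.242,-0.063,0.553,1.522,-3.611,3.752,-1.586
22,0.455,-0.513,-2.397,1.855,7.297,0.807,1.864,3.268,0.247,-0.038,0.546,-0.343,-2.019,2.386,-1.763
23,0.601,-0.493,-2.357,1.924,7.293,1.152,2.156,3.613,0.256,-0.013,0.537,-4.507,-0.242,0.927,-1.907
24,0.745,-0.467,-2.312,1.999,7.097,1.383,2.255,3.918,0.267,0.010,0.525,-9.263,1.423,-0.374,-1.994
25,0.883,-0.439,-2.268,2.080,6.662,1.412,2.155,4.134,0.279,0.031,0.512,-13.367,2.770,-1.364,-2.006
26,1.010,-0.412,-2.227,2.164,6.030,1.235,1.905,4.238,0.292,0.050,0.497,-16.296,3.720,-2.007,-1.937
27,1.123,-0.390,-2.192,2.249,5.278,0.902,1.586,4.231,0.305,0.066,0.482,-17.973,4.285,-2.341,-1.791
28,1.220,-0.376,-2.163,2.333,4.480,0.484,1.285,4.129,0.318,0.081,0.466,-18.538,4.523,-2.437,-1.579
29,1.302,-0.370,-2.139,2.414,3.699,0.050,1.065,3.953,0.329,0.094,0.452,-18.231,4.511,-2.376,-1.314
30,1.369,-0.372,-2.118,2.491,2.991,-0.212,1.085,3.746,0.340,0.106,0.438,-17.255,4.269,-2.265,-1.023
31,1.422,-0.379,-2.097,2.564,2.383,-0.510,1.050,3.496,0.349,0.118,0.427,-16.041,3.966,-2.055,-0.714
32,1.465,-0.392,-2.076,2.631,1.881,-0.764,1.036,3.239,0.357,0.128,0.417,-14.726,3.630,-1.821,-0.408
33,1.499,-0.409,-2.055,2.694,1.487,-0.956,1.024,2.999,0.364,0.138,0.409,-13.432,3.288,-1.585,-0.122
34,1.525,-0.430,-2.035,2.752,1.195,-1.089,0.989,2.793,0.370,0.148,0.402,-12.240,2.959,-1.358,0.134
35,1.547,-0.452,-2.016,2.806,0.992,-1.166,0.933,2.630,0.375,0.157,0.397,-11.201,2.654,-1.152,0.357
36,1.566,-0.476,-1.998,2.858,0.859,-1.197,0.867,2.507,0.379,0.166,0.393,-10.338,2.375,-0.972,0.551
37,1.582,-0.500,-1.981,2.907,0.778,-1.202,0.804,2.416,0.382,0.174,0.390,-9.647,2.123,-0.818,0.723
38,1.597,-0.524,-1.966,2.955,0.730,-1.201,0.755,2.343,0.384,0.183,0.388,-9.097,1.894,-0.687,0.880
39,1.612,-0.549,-1.951,3.001,0.705,-1.209,0.729,2.280,0.386,0.190,0.387,-8.650,1.692,-0.577,1.029
40,1.626,-0.573,-1.936,3.046,0.694,-1.233,0.727,2.222,0.388,0.197,0.386,-8.292,1.526,-0.490,1.173
41,1.639,-0.598,-1.922,3.090,0.696,-1.268,0.745,2.168,0.390,0.204,0.386,-8.058,1.421,-0.441,1.313
42,1.654,-0.624,-1.907,3.133,0.709,-1.298,0.771,2.118,0.392,0.210,0.386,-8.051,1.419,-0.455,1.449
43,1.668,-0.650,-1.891,3.175,0.729,-1.293,0.783,2.068,0.394,0.216,0.387,-8.443,1.580,-0.567,1.582
44,1.683,-0.675,-1.876,3.216,0.746,-1.213,0.752,2.008,0.396,0.221,0.388,-9.422,1.955,-0.804,1.715
45,1.698,-0.697,-1.862,3.256,0.742,-1.011,0.633,1.916,0.398,0.225,0.389,-11.006,2.519,-1.144,1.849
46,1.712,-0.714,-1.852,3.292,0.692,-0.658,0.394,1.769,0.400,0.229,0.391,-12.845,3.109,-1.483,1.984
47,1.725,-0.722,-1.847,3.326,0.583,-0.172,0.037,1.560,0.403,0.233,0.393,-14.360,3.505,-1.691,2.112
48,1.735,-0.721,-1.851,3.354,0.406,0.292,-0.389,1.292,0.404,0.236,0.394,-15.150,3.639,-1.719,2.224
49,1.741,-0.710,-1.862,3.378,0.205,0.807,-0.743,1.036,0.406,0.239,0.396,-15.294,3.518,-1.638,2.292
50,1.743,-0.689,-1.880,3.396,-0.002,1.259,-1.088,0.816,0.407,0.242,0.397,,,,


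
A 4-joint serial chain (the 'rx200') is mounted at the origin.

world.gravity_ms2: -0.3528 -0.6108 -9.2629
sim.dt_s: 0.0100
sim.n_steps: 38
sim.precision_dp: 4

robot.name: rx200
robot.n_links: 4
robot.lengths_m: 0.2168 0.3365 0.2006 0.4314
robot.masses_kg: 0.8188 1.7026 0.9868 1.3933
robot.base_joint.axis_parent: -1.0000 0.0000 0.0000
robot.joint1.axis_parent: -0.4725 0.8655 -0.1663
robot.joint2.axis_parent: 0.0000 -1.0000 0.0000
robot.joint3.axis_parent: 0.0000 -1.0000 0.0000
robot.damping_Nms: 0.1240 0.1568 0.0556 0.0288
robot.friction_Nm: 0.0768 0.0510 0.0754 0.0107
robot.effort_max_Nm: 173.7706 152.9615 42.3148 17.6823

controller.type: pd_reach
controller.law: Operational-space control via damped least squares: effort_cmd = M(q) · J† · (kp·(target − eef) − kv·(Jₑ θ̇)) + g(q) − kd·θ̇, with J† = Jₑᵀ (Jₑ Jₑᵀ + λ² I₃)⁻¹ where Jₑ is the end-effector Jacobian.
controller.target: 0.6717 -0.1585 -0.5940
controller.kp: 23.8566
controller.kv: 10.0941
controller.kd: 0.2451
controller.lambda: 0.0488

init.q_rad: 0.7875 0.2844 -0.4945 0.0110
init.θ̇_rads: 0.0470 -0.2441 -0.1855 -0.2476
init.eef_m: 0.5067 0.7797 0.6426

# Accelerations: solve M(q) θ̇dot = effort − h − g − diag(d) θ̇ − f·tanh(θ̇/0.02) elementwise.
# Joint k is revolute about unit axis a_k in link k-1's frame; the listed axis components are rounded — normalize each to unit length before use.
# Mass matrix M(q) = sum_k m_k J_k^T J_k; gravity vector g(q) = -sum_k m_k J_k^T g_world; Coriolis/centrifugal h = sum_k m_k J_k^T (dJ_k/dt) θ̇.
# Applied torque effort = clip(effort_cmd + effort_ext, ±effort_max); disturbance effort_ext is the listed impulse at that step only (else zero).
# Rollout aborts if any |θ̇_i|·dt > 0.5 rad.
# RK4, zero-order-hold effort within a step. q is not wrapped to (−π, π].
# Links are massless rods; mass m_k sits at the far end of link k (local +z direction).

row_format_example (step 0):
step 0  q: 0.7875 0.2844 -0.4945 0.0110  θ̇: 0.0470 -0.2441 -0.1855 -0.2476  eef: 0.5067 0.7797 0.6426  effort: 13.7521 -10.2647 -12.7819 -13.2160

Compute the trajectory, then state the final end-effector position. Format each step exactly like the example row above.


step 1  q: 0.7909 0.2754 -0.5034 0.0034  θ̇: 0.6301 -1.5445 -1.5780 -1.2915  eef: 0.5070 0.7783 0.6414  effort: 9.8081 -10.3260 -10.8527 -11.5068
step 2  q: 0.7997 0.2545 -0.5245 -0.0149  θ̇: 1.1136 -2.6294 -2.5963 -2.3778  eef: 0.5080 0.7750 0.6376  effort: 5.3295 -9.1286 -9.5562 -10.0311
step 3  q: 0.8127 0.2239 -0.5539 -0.0438  θ̇: 1.4830 -3.4695 -3.2506 -3.4340  eef: 0.5092 0.7701 0.6313  effort: 0.6085 -6.9800 -8.7251 -8.7322
step 4  q: 0.8288 0.1862 -0.5882 -0.0828  θ̇: 1.7366 -4.0577 -3.6011 -4.3670  eef: 0.5104 0.7636 0.6226  effort: -3.9710 -4.3928 -8.1498 -7.5605
step 5  q: 0.8469 0.1438 -0.6250 -0.1302  θ̇: 1.8860 -4.4121 -3.7361 -5.0989  eef: 0.5113 0.7556 0.6114  effort: -8.0796 -1.8598 -7.6390 -6.4735
step 6  q: 0.8661 0.0989 -0.6624 -0.1837  θ̇: 1.9513 -4.5696 -3.7443 -5.5927  eef: 0.5117 0.7460 0.5981  effort: -11.5293 0.3055 -7.0657 -5.4385
step 7  q: 0.8857 0.0532 -0.6996 -0.2410  θ̇: 1.9550 -4.5743 -3.6937 -5.8547  eef: 0.5115 0.7353 0.5827  effort: -14.2690 1.9794 -6.3725 -4.4351
step 8  q: 0.9050 0.0080 -0.7361 -0.2999  θ̇: 1.9172 -4.4674 -3.6258 -5.9206  eef: 0.5107 0.7234 0.5657  effort: -16.3374 3.1656 -5.5520 -3.4541
step 9  q: 0.9239 -0.0358 -0.7720 -0.3587  θ̇: 1.8540 -4.2828 -3.5612 -5.8374  eef: 0.5095 0.7106 0.5472  effort: -17.8159 3.9306 -4.6249 -2.4951
step 10  q: 0.9420 -0.0774 -0.8073 -0.4162  θ̇: 1.7768 -4.0459 -3.5078 -5.6490  eef: 0.5078 0.6971 0.5275  effort: -18.7970 4.3607 -3.6230 -1.5638
step 11  q: 0.9594 -0.1165 -0.8421 -0.4714  θ̇: 1.6939 -3.7748 -3.4670 -5.3910  eef: 0.5059 0.6829 0.5069  effort: -19.3687 4.5392 -2.5795 -0.6690
step 12  q: 0.9759 -0.1527 -0.8766 -0.5238  θ̇: 1.6107 -3.4820 -3.4382 -5.0884  eef: 0.5037 0.6682 0.4856  effort: -19.6080 4.5366 -1.5240 0.1804
step 13  q: 0.9916 -0.1860 -0.9108 -0.5731  θ̇: 1.5307 -3.1762 -3.4197 -4.7586  eef: 0.5015 0.6530 0.4638  effort: -19.5802 4.4086 -0.4812 0.9761
step 14  q: 1.0065 -0.2162 -0.9449 -0.6190  θ̇: 1.4566 -2.8633 -3.4097 -4.4128  eef: 0.4992 0.6374 0.4417  effort: -19.3395 4.1972 0.5300 1.7115
step 15  q: 1.0207 -0.2432 -0.9789 -0.6614  θ̇: 1.3900 -2.5474 -3.4062 -4.0583  eef: 0.4969 0.6215 0.4194  effort: -18.9305 3.9330 1.4953 2.3822
step 16  q: 1.0343 -0.2671 -1.0130 -0.7002  θ̇: 1.3320 -2.2313 -3.4070 -3.7003  eef: 0.4947 0.6053 0.3971  effort: -18.3894 3.6377 2.4043 2.9854
step 17  q: 1.0474 -0.2878 -1.0470 -0.7354  θ̇: 1.2837 -1.9169 -3.4096 -3.3423  eef: 0.4925 0.5888 0.3749  effort: -17.7456 3.3268 3.2500 3.5201
step 18  q: 1.0600 -0.3054 -1.0811 -0.7671  θ̇: 1.2456 -1.6057 -3.4117 -2.9874  eef: 0.4904 0.5722 0.3529  effort: -17.0223 3.0110 4.0277 3.9869
step 19  q: 1.0723 -0.3199 -1.1151 -0.7952  θ̇: 1.2185 -1.2988 -3.4106 -2.6381  eef: 0.4884 0.5554 0.3311  effort: -16.2375 2.6978 4.7349 4.3873
step 20  q: 1.0844 -0.3314 -1.1492 -0.8199  θ̇: 1.2028 -0.9969 -3.4039 -2.2965  eef: 0.4864 0.5385 0.3097  effort: -15.4046 2.3927 5.3702 4.7238
step 21  q: 1.0964 -0.3399 -1.1831 -0.8413  θ̇: 1.1990 -0.7008 -3.3891 -1.9650  eef: 0.4846 0.5214 0.2887  effort: -14.5332 2.0995 5.9332 4.9996
step 22  q: 1.1085 -0.3454 -1.2169 -0.8593  θ̇: 1.2077 -0.4111 -3.3638 -1.6459  eef: 0.4828 0.5044 0.2682  effort: -13.6296 1.8217 6.4246 5.2185
step 23  q: 1.1207 -0.3481 -1.2503 -0.8743  θ̇: 1.2294 -0.1285 -3.3261 -1.3412  eef: 0.4811 0.4873 0.2481  effort: -12.6971 1.5620 6.8452 5.3844
step 24  q: 1.1331 -0.3480 -1.2833 -0.8863  θ̇: 1.2650 0.1438 -3.2781 -1.0497  eef: 0.4795 0.4702 0.2287  effort: -11.7422 1.3259 7.1967 5.5008
step 25  q: 1.1460 -0.3453 -1.3157 -0.8954  θ̇: 1.3147 0.4065 -3.2154 -0.7763  eef: 0.4780 0.4532 0.2099  effort: -10.7610 1.1148 7.4806 5.5728
step 26  q: 1.1595 -0.3399 -1.3475 -0.9019  θ̇: 1.3789 0.6603 -3.1339 -0.5254  eef: 0.4765 0.4363 0.1917  effort: -9.7476 0.9298 7.6984 5.6053
step 27  q: 1.1737 -0.3321 -1.3783 -0.9060  θ̇: 1.4581 0.9044 -3.0329 -0.2993  eef: 0.4751 0.4195 0.1741  effort: -8.6984 0.7739 7.8520 5.6027
step 28  q: 1.1887 -0.3219 -1.4080 -0.9080  θ̇: 1.5528 1.1381 -2.9115 -0.0999  eef: 0.4738 0.4029 0.1573  effort: -7.6091 0.6502 7.9430 5.5690
step 29  q: 1.2048 -0.3094 -1.4365 -0.9082  θ̇: 1.6637 1.3607 -2.7675 0.0685  eef: 0.4726 0.3865 0.1412  effort: -6.4721 0.5638 7.9735 5.5093
step 30  q: 1.2221 -0.2947 -1.4633 -0.9068  θ̇: 1.7912 1.5719 -2.5989 0.2017  eef: 0.4714 0.3703 0.1258  effort: -5.2789 0.5206 7.9451 5.4287
step 31  q: 1.2407 -0.2780 -1.4884 -0.9043  θ̇: 1.9363 1.7701 -2.4097 0.3032  eef: 0.4702 0.3544 0.1111  effort: -4.0331 0.5184 7.8599 5.3275
step 32  q: 1.2609 -0.2594 -1.5114 -0.9009  θ̇: 2.0994 1.9548 -2.1994 0.3711  eef: 0.4692 0.3387 0.0972  effort: -2.7309 0.5609 7.7195 5.2090
step 33  q: 1.2828 -0.2390 -1.5323 -0.8970  θ̇: 2.2812 2.1253 -1.9680 0.4036  eef: 0.4682 0.3234 0.0840  effort: -1.3703 0.6519 7.5256 5.0759
step 34  q: 1.3066 -0.2169 -1.5507 -0.8929  θ̇: 2.4823 2.2811 -1.7154 0.3991  eef: 0.4673 0.3085 0.0716  effort: 0.0485 0.7951 7.2796 4.9309
step 35  q: 1.3325 -0.1934 -1.5666 -0.8891  θ̇: 2.7032 2.4219 -1.4417 0.3565  eef: 0.4664 0.2940 0.0599  effort: 1.5224 0.9943 6.9828 4.7759
step 36  q: 1.3607 -0.1686 -1.5796 -0.8859  θ̇: 2.9444 2.5473 -1.1472 0.2748  eef: 0.4656 0.2799 0.0489  effort: 3.0445 1.2530 6.6365 4.6128
step 37  q: 1.3915 -0.1426 -1.5895 -0.8837  θ̇: 3.2063 2.6570 -0.8320 0.1534  eef: 0.4650 0.2663 0.0386  effort: 4.6029 1.5749 6.2414 4.4432
step 38  q: 1.4250 -0.1155 -1.5962 -0.8829  θ̇: 3.4890 2.7508 -0.4969 -0.0070  eef: 0.4644 0.2533 0.0290
final eef position (m): 0.4644 0.2533 0.0290


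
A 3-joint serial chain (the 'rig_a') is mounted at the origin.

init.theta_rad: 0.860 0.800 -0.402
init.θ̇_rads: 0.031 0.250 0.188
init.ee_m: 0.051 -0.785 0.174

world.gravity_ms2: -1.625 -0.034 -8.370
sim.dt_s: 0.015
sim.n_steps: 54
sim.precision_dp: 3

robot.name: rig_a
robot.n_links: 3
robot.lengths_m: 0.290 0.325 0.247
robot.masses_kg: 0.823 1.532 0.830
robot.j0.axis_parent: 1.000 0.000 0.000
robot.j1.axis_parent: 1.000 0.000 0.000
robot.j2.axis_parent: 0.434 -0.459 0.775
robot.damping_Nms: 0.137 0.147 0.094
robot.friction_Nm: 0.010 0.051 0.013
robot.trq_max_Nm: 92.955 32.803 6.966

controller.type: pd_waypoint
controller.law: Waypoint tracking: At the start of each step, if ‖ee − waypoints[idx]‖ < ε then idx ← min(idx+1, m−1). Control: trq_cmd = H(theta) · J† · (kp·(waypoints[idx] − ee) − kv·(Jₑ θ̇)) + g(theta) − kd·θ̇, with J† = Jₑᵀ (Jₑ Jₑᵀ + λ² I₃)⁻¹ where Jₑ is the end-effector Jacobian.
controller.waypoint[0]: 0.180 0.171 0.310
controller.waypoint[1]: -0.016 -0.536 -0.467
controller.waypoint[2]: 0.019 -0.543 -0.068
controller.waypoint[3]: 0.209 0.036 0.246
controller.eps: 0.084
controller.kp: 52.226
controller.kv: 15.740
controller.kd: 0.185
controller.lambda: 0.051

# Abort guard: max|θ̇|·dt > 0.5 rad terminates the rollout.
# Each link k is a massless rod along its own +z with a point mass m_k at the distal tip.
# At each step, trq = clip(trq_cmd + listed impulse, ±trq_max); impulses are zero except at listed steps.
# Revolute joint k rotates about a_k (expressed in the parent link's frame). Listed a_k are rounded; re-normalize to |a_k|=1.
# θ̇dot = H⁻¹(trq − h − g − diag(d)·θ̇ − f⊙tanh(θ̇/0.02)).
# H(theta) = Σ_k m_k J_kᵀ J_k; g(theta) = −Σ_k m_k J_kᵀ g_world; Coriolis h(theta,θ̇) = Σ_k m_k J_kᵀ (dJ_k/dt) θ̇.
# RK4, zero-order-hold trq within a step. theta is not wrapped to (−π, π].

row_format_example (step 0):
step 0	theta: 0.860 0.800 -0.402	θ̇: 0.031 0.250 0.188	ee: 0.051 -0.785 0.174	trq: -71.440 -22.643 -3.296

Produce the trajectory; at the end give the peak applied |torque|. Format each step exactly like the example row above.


step 1	theta: 0.838 0.834 -0.405	θ̇: -2.955 4.137 -0.577	ee: 0.051 -0.780 0.172	trq: -57.438 -19.066 -2.545
step 2	theta: 0.778 0.914 -0.416	θ̇: -4.914 6.440 -0.835	ee: 0.053 -0.767 0.174	trq: -44.436 -14.879 -2.039
step 3	theta: 0.695 1.019 -0.429	θ̇: -6.113 7.588 -0.869	ee: 0.055 -0.748 0.178	trq: -33.346 -11.106 -1.675
step 4	theta: 0.599 1.137 -0.442	θ̇: -6.811 8.006 -0.843	ee: 0.056 -0.724 0.184	trq: -24.512 -8.172 -1.397
step 5	theta: 0.494 1.257 -0.454	θ̇: -7.201 8.002 -0.822	ee: 0.058 -0.697 0.193	trq: -17.755 -6.094 -1.177
step 6	theta: 0.384 1.375 -0.467	θ̇: -7.409 7.766 -0.821	ee: 0.060 -0.667 0.202	trq: -12.685 -4.716 -1.001
step 7	theta: 0.272 1.489 -0.479	θ̇: -7.508 7.410 -0.839	ee: 0.062 -0.636 0.212	trq: -8.902 -3.855 -0.858
step 8	theta: 0.160 1.597 -0.492	θ̇: -7.542 6.994 -0.866	ee: 0.063 -0.604 0.223	trq: -6.069 -3.351 -0.742
step 9	theta: 0.047 1.698 -0.505	θ̇: -7.537 6.554 -0.899	ee: 0.065 -0.572 0.233	trq: -3.928 -3.086 -0.647
step 10	theta: -0.066 1.793 -0.519	θ̇: -7.508 6.111 -0.933	ee: 0.067 -0.540 0.244	trq: -2.287 -2.974 -0.568
step 11	theta: -0.178 1.881 -0.533	θ̇: -7.460 5.674 -0.965	ee: 0.069 -0.508 0.254	trq: -1.007 -2.956 -0.501
step 12	theta: -0.290 1.963 -0.548	θ̇: -7.397 5.251 -0.994	ee: 0.071 -0.476 0.264	trq: 0.010 -2.994 -0.443
step 13	theta: -0.400 2.039 -0.563	θ̇: -7.320 4.844 -1.020	ee: 0.073 -0.446 0.273	trq: 0.833 -3.065 -0.391
step 14	theta: -0.509 2.108 -0.578	θ̇: -7.227 4.455 -1.042	ee: 0.076 -0.416 0.282	trq: 1.512 -3.151 -0.343
step 15	theta: -0.617 2.172 -0.594	θ̇: -7.118 4.085 -1.060	ee: 0.078 -0.387 0.290	trq: 2.080 -3.244 -0.299
step 16	theta: -0.722 2.231 -0.610	θ̇: -6.991 3.734 -1.074	ee: 0.080 -0.359 0.298	trq: 2.563 -3.338 -0.257
step 17	theta: -0.826 2.284 -0.626	θ̇: -6.843 3.402 -1.084	ee: 0.082 -0.331 0.305	trq: 2.976 -3.428 -0.216
step 18	theta: -0.928 2.333 -0.643	θ̇: -6.674 3.088 -1.088	ee: 0.085 -0.305 0.311	trq: 3.331 -3.512 -0.176
step 19	theta: -1.026 2.377 -0.659	θ̇: -6.483 2.792 -1.088	ee: 0.087 -0.280 0.317	trq: 3.636 -3.585 -0.136
step 20	theta: -1.122 2.417 -0.675	θ̇: -6.271 2.513 -1.084	ee: 0.089 -0.255 0.322	trq: 3.897 -3.646 -0.098
step 21	theta: -1.214 2.452 -0.691	θ̇: -6.038 2.251 -1.075	ee: 0.091 -0.232 0.326	trq: 4.120 -3.692 -0.060
step 22	theta: -1.303 2.484 -0.707	θ̇: -5.786 2.005 -1.061	ee: 0.094 -0.209 0.330	trq: 4.307 -3.721 -0.023
step 23	theta: -1.388 2.513 -0.723	θ̇: -5.518 1.775 -1.044	ee: 0.096 -0.188 0.333	trq: 4.461 -3.733 0.013
step 24	theta: -1.468 2.538 -0.739	θ̇: -5.235 1.559 -1.023	ee: 0.098 -0.167 0.335	trq: 4.585 -3.726 0.048
step 25	theta: -1.545 2.560 -0.754	θ̇: -4.940 1.358 -1.001	ee: 0.100 -0.147 0.337	trq: 4.681 -3.700 0.081
step 26	theta: -1.616 2.578 -0.769	θ̇: -4.639 1.170 -0.976	ee: 0.102 -0.128 0.339	trq: 4.753 -3.655 0.112
step 27	theta: -1.684 2.595 -0.783	θ̇: -4.333 0.996 -0.950	ee: 0.104 -0.110 0.340	trq: 4.803 -3.593 0.141
step 28	theta: -1.746 2.608 -0.797	θ̇: -4.026 0.835 -0.923	ee: 0.106 -0.093 0.340	trq: 4.833 -3.516 0.168
step 29	theta: -1.805 2.620 -0.811	θ̇: -3.722 0.686 -0.897	ee: 0.108 -0.077 0.341	trq: 4.846 -3.424 0.193
step 30	theta: -1.858 2.629 -0.824	θ̇: -3.424 0.550 -0.870	ee: 0.110 -0.062 0.341	trq: 4.844 -3.322 0.215
step 31	theta: -1.907 2.636 -0.837	θ̇: -3.134 0.425 -0.845	ee: 0.112 -0.048 0.340	trq: 4.831 -3.211 0.236
step 32	theta: -1.952 2.642 -0.849	θ̇: -2.855 0.312 -0.821	ee: 0.113 -0.034 0.340	trq: 4.808 -3.093 0.254
step 33	theta: -1.993 2.646 -0.861	θ̇: -2.589 0.210 -0.797	ee: 0.115 -0.022 0.339	trq: 4.779 -2.971 0.271
step 34	theta: -2.030 2.648 -0.873	θ̇: -2.338 0.119 -0.775	ee: 0.117 -0.010 0.338	trq: 4.744 -2.848 0.285
step 35	theta: -2.063 2.649 -0.885	θ̇: -2.102 0.038 -0.754	ee: 0.118 0.001 0.337	trq: 4.707 -2.724 0.298
step 36	theta: -2.093 2.649 -0.896	θ̇: -1.884 -0.031 -0.733	ee: 0.120 0.012 0.336	trq: 4.668 -2.614 0.310
step 37	theta: -2.120 2.649 -0.907	θ̇: -1.685 -0.089 -0.713	ee: 0.121 0.022 0.335	trq: 4.629 -2.517 0.320
step 38	theta: -2.144 2.647 -0.917	θ̇: -1.501 -0.139 -0.694	ee: 0.123 0.031 0.334	trq: 4.591 -2.420 0.329
step 39	theta: -2.165 2.644 -0.927	θ̇: -1.332 -0.183 -0.676	ee: 0.124 0.040 0.333	trq: 4.555 -2.324 0.338
step 40	theta: -2.184 2.641 -0.937	θ̇: -1.178 -0.220 -0.660	ee: 0.125 0.048 0.333	trq: 4.522 -2.232 0.345
step 41	theta: -2.200 2.638 -0.947	θ̇: -1.039 -0.252 -0.644	ee: 0.127 0.055 0.332	trq: 4.492 -2.143 0.352
step 42	theta: -2.215 2.634 -0.957	θ̇: -0.912 -0.278 -0.628	ee: 0.128 0.062 0.331	trq: 4.466 -2.059 0.359
step 43	theta: -2.228 2.630 -0.966	θ̇: -0.799 -0.299 -0.613	ee: 0.129 0.069 0.330	trq: 4.443 -1.980 0.364
step 44	theta: -2.239 2.625 -0.975	θ̇: -0.697 -0.316 -0.599	ee: 0.130 0.075 0.329	trq: 4.424 -1.907 0.370
step 45	theta: -2.249 2.620 -0.984	θ̇: -0.606 -0.328 -0.585	ee: 0.131 0.081 0.328	trq: 4.409 -1.838 0.374
step 46	theta: -2.257 2.615 -0.993	θ̇: -0.525 -0.337 -0.571	ee: 0.133 0.086 0.328	trq: 4.398 -1.775 0.379
step 47	theta: -2.265 2.610 -1.001	θ̇: -0.453 -0.343 -0.558	ee: 0.134 0.092 0.327	trq: 4.390 -1.717 0.384
step 48	theta: -2.271 2.605 -1.009	θ̇: -0.389 -0.347 -0.545	ee: 0.135 0.096 0.326	trq: 4.384 -1.664 0.388
step 49	theta: -2.276 2.600 -1.017	θ̇: -0.332 -0.348 -0.532	ee: 0.136 0.101 0.326	trq: 4.382 -1.616 0.392
step 50	theta: -2.281 2.594 -1.025	θ̇: -0.282 -0.347 -0.519	ee: 0.137 0.105 0.325	trq: -2.195 32.803 -1.281
step 51	theta: -2.302 2.607 -1.030	θ̇: -2.558 1.940 -0.123	ee: 0.138 0.106 0.321	trq: -1.351 32.664 -0.989
step 52	theta: -2.357 2.652 -1.029	θ̇: -4.808 4.109 0.229	ee: 0.137 0.100 0.311	trq: -1.141 24.942 -0.687
step 53	theta: -2.444 2.726 -1.025	θ̇: -6.807 5.726 0.196	ee: 0.137 0.088 0.295	trq: -1.575 19.535 -0.365
step 54	theta: -2.561 2.821 -1.024	θ̇: -8.776 6.973 -0.164	ee: 0.137 0.072 0.277
max |trq| (N·m): 71.440


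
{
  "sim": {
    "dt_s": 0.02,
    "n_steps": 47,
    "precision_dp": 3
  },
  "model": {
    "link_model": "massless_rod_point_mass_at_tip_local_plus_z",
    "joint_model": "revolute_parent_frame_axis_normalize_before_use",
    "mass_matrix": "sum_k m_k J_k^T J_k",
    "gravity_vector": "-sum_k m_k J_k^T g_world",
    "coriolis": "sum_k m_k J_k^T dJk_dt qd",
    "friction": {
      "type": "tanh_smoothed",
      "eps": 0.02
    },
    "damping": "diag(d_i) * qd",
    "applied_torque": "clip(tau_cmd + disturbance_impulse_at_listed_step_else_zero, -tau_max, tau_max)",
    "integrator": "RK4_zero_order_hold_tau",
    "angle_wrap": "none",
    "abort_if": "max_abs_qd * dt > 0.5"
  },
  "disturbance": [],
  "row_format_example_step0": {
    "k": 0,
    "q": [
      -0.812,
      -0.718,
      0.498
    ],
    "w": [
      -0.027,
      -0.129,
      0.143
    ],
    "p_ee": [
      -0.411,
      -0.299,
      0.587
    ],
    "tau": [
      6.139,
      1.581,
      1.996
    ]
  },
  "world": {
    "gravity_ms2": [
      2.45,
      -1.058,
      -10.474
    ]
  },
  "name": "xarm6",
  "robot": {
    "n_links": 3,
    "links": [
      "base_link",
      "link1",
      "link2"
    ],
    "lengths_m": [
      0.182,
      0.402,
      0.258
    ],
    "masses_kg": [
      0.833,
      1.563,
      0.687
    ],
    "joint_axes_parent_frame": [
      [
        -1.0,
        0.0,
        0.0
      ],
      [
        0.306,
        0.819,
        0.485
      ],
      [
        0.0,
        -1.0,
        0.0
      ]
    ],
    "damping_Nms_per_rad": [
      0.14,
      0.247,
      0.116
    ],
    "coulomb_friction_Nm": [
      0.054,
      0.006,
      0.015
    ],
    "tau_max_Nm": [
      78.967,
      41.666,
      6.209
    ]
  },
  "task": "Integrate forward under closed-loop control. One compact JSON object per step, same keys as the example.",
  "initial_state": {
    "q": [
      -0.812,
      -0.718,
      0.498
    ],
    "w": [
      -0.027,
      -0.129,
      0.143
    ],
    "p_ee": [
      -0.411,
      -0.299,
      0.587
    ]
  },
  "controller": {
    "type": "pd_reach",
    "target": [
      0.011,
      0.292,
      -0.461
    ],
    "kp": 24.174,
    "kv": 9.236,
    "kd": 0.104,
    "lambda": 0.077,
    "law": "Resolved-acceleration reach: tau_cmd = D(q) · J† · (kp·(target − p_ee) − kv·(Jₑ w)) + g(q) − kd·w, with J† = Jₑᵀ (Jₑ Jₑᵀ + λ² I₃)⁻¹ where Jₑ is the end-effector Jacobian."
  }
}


{"k":1,"q":[-0.81,-0.71,0.529],"w":[0.255,0.859,2.888],"p_ee":[-0.413,-0.296,0.583],"tau":[7.071,1.826,1.323]}
{"k":2,"q":[-0.802,-0.685,0.607],"w":[0.494,1.617,4.836],"p_ee":[-0.415,-0.291,0.575],"tau":[8.515,1.475,0.933]}
{"k":3,"q":[-0.79,-0.647,0.718],"w":[0.698,2.165,6.193],"p_ee":[-0.415,-0.284,0.562],"tau":[10.078,0.455,0.708]}
{"k":4,"q":[-0.774,-0.601,0.85],"w":[0.848,2.479,7.049],"p_ee":[-0.413,-0.276,0.545],"tau":[11.24,-0.954,0.558]}
{"k":5,"q":[-0.757,-0.55,0.996],"w":[0.927,2.555,7.492],"p_ee":[-0.408,-0.268,0.525],"tau":[11.696,-2.359,0.417]}
{"k":6,"q":[-0.738,-0.5,1.147],"w":[0.93,2.426,7.635],"p_ee":[-0.399,-0.259,0.503],"tau":[11.459,-3.517,0.249]}
{"k":7,"q":[-0.72,-0.455,1.299],"w":[0.865,2.139,7.586],"p_ee":[-0.388,-0.248,0.479],"tau":[10.721,-4.369,0.047]}
{"k":8,"q":[-0.704,-0.416,1.449],"w":[0.742,1.732,7.425],"p_ee":[-0.374,-0.237,0.454],"tau":[9.699,-4.959,-0.181]}
{"k":9,"q":[-0.691,-0.387,1.595],"w":[0.57,1.235,7.2],"p_ee":[-0.359,-0.225,0.428],"tau":[8.566,-5.366,-0.419]}
{"k":10,"q":[-0.682,-0.368,1.736],"w":[0.352,0.66,6.937],"p_ee":[-0.341,-0.212,0.402],"tau":[7.444,-5.665,-0.654]}
{"k":11,"q":[-0.677,-0.361,1.872],"w":[0.089,0.013,6.645],"p_ee":[-0.323,-0.198,0.377],"tau":[6.422,-5.918,-0.871]}
{"k":12,"q":[-0.679,-0.368,2.001],"w":[-0.218,-0.702,6.323],"p_ee":[-0.304,-0.185,0.352],"tau":[5.563,-6.169,-1.062]}
{"k":13,"q":[-0.687,-0.39,2.124],"w":[-0.579,-1.495,5.959],"p_ee":[-0.285,-0.172,0.328],"tau":[4.962,-6.442,-1.218]}
{"k":14,"q":[-0.703,-0.428,2.239],"w":[-1.004,-2.372,5.538],"p_ee":[-0.265,-0.159,0.305],"tau":[4.709,-6.736,-1.336]}
{"k":15,"q":[-0.728,-0.485,2.345],"w":[-1.509,-3.341,5.039],"p_ee":[-0.246,-0.148,0.284],"tau":[4.876,-7.014,-1.413]}
{"k":16,"q":[-0.764,-0.563,2.44],"w":[-2.118,-4.407,4.438],"p_ee":[-0.228,-0.138,0.264],"tau":[5.455,-7.179,-1.447]}
{"k":17,"q":[-0.813,-0.662,2.521],"w":[-2.867,-5.573,3.705],"p_ee":[-0.212,-0.13,0.245],"tau":[6.252,-7.04,-1.441]}
{"k":18,"q":[-0.879,-0.786,2.587],"w":[-3.817,-6.837,2.801],"p_ee":[-0.198,-0.122,0.228],"tau":[6.752,-6.281,-1.391]}
{"k":19,"q":[-0.967,-0.936,2.632],"w":[-5.06,-8.18,1.672],"p_ee":[-0.185,-0.114,0.21],"tau":[6.073,-4.421,-1.294]}
{"k":20,"q":[-1.084,-1.112,2.652],"w":[-6.685,-9.509,0.253],"p_ee":[-0.174,-0.104,0.194],"tau":[3.167,-0.837,-1.139]}
{"k":21,"q":[-1.236,-1.312,2.64],"w":[-8.461,-10.356,-1.4],"p_ee":[-0.16,-0.092,0.179],"tau":[-1.401,4.139,-0.925]}
{"k":22,"q":[-1.414,-1.512,2.598],"w":[-9.137,-9.469,-2.681],"p_ee":[-0.142,-0.079,0.171],"tau":[1.9,3.098,-0.768]}
{"k":23,"q":[-1.584,-1.677,2.543],"w":[-7.771,-6.977,-2.672],"p_ee":[-0.122,-0.071,0.169],"tau":[16.645,-7.829,-0.811]}
{"k":24,"q":[-1.713,-1.793,2.501],"w":[-5.221,-4.808,-1.519],"p_ee":[-0.104,-0.069,0.171],"tau":[24.022,-13.559,-0.91]}
{"k":25,"q":[-1.791,-1.875,2.485],"w":[-2.678,-3.45,-0.095],"p_ee":[-0.088,-0.069,0.17],"tau":[24.779,-14.253,-1.043]}
{"k":26,"q":[-1.823,-1.935,2.496],"w":[-0.528,-2.655,1.146],"p_ee":[-0.075,-0.069,0.167],"tau":[23.941,-13.816,-1.201]}
{"k":27,"q":[-1.815,-1.984,2.529],"w":[1.253,-2.239,2.1],"p_ee":[-0.063,-0.067,0.162],"tau":[23.109,-13.463,-1.344]}
{"k":28,"q":[-1.775,-2.027,2.578],"w":[2.779,-2.087,2.781],"p_ee":[-0.054,-0.065,0.156],"tau":[22.065,-13.072,-1.437]}
{"k":29,"q":[-1.706,-2.069,2.638],"w":[4.087,-2.152,3.209],"p_ee":[-0.046,-0.063,0.15],"tau":[19.399,-11.653,-1.449]}
{"k":30,"q":[-1.614,-2.114,2.704],"w":[5.089,-2.392,3.363],"p_ee":[-0.039,-0.06,0.147],"tau":[13.108,-7.718,-1.353]}
{"k":31,"q":[-1.508,-2.165,2.769],"w":[5.576,-2.705,3.159],"p_ee":[-0.033,-0.056,0.146],"tau":[3.355,-1.131,-1.148]}
{"k":32,"q":[-1.398,-2.221,2.826],"w":[5.404,-2.9,2.536],"p_ee":[-0.028,-0.05,0.148],"tau":[-5.722,5.432,-0.871]}
{"k":33,"q":[-1.297,-2.279,2.868],"w":[4.726,-2.824,1.6],"p_ee":[-0.023,-0.042,0.15],"tau":[-10.75,9.516,-0.566]}
{"k":34,"q":[-1.211,-2.332,2.889],"w":[3.854,-2.489,0.566],"p_ee":[-0.018,-0.032,0.152],"tau":[-12.063,11.088,-0.265]}
{"k":35,"q":[-1.143,-2.377,2.891],"w":[3.005,-2.009,-0.388],"p_ee":[-0.012,-0.02,0.152],"tau":[-11.231,11.026,0.003]}
{"k":36,"q":[-1.09,-2.412,2.875],"w":[2.274,-1.5,-1.161],"p_ee":[-0.004,-0.008,0.15],"tau":[-9.224,9.889,0.206]}
{"k":37,"q":[-1.05,-2.437,2.847],"w":[1.706,-1.051,-1.724],"p_ee":[0.003,0.005,0.147],"tau":[-6.274,7.857,0.34]}
{"k":38,"q":[-1.02,-2.455,2.809],"w":[1.35,-0.725,-2.055],"p_ee":[0.011,0.018,0.143],"tau":[-2.326,5.038,0.404]}
{"k":39,"q":[-0.993,-2.468,2.767],"w":[1.278,-0.559,-2.143],"p_ee":[0.018,0.03,0.138],"tau":[2.278,1.88,0.416]}
{"k":40,"q":[-0.965,-2.479,2.725],"w":[1.551,-0.545,-1.999],"p_ee":[0.025,0.043,0.133],"tau":[6.494,-0.795,0.401]}
{"k":41,"q":[-0.928,-2.491,2.688],"w":[2.16,-0.634,-1.683],"p_ee":[0.032,0.055,0.128],"tau":[9.202,-2.301,0.39]}
{"k":42,"q":[-0.877,-2.505,2.659],"w":[3.01,-0.756,-1.293],"p_ee":[0.038,0.067,0.121],"tau":[10.016,-2.54,0.409]}
{"k":43,"q":[-0.807,-2.521,2.637],"w":[3.97,-0.857,-0.929],"p_ee":[0.044,0.08,0.113],"tau":[9.233,-1.834,0.474]}
{"k":44,"q":[-0.718,-2.538,2.621],"w":[4.928,-0.902,-0.657],"p_ee":[0.049,0.092,0.103],"tau":[7.342,-0.568,0.593]}
{"k":45,"q":[-0.611,-2.556,2.61],"w":[5.801,-0.871,-0.503],"p_ee":[0.054,0.103,0.09],"tau":[4.735,0.98,0.764]}
{"k":46,"q":[-0.487,-2.572,2.6],"w":[6.535,-0.758,-0.466],"p_ee":[0.059,0.114,0.075],"tau":[1.664,2.633,0.98]}
{"k":47,"q":[-0.351,-2.586,2.59],"w":[7.088,-0.563,-0.527],"p_ee":[0.063,0.123,0.057]}


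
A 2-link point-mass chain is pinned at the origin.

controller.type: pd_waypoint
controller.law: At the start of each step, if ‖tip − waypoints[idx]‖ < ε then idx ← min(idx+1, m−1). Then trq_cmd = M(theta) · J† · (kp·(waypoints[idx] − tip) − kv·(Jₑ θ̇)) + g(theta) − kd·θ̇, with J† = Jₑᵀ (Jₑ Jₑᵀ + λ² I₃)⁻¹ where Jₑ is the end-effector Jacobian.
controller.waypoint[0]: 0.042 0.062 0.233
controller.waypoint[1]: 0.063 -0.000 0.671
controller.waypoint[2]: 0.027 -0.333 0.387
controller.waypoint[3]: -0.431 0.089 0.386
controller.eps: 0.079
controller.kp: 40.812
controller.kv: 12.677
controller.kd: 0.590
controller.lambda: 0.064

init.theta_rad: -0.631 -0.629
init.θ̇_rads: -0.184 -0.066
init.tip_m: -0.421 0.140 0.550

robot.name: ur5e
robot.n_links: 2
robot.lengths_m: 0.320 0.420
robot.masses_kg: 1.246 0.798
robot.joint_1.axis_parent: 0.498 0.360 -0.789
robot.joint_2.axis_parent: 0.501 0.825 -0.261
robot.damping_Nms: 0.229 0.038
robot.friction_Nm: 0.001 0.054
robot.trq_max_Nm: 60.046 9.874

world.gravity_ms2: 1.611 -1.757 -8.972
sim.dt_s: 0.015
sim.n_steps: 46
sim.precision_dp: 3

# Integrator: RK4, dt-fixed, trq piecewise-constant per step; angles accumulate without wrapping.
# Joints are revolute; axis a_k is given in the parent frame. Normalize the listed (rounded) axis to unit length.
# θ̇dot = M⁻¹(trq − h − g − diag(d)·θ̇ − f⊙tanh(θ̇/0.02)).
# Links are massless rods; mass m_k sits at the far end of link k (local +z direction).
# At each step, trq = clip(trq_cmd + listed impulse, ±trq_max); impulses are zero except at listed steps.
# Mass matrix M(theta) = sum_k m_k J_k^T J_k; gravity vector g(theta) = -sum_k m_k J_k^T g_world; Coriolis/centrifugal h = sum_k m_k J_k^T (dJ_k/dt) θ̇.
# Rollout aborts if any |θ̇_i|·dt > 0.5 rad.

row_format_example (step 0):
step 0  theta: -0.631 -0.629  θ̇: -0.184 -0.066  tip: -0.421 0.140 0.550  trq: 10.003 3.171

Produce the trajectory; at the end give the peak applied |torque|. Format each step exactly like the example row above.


step 1  theta: -0.620 -0.642  θ̇: 1.684 -1.618  tip: -0.420 0.140 0.549  trq: 7.833 3.793
step 2  theta: -0.586 -0.672  θ̇: 2.741 -2.341  tip: -0.418 0.138 0.547  trq: 6.326 3.794
step 3  theta: -0.541 -0.709  θ̇: 3.367 -2.657  tip: -0.413 0.137 0.546  trq: 5.174 3.546
step 4  theta: -0.487 -0.750  θ̇: 3.744 -2.769  tip: -0.407 0.136 0.545  trq: 4.238 3.219
step 5  theta: -0.429 -0.791  θ̇: 3.963 -2.776  tip: -0.399 0.136 0.544  trq: 3.455 2.891
step 6  theta: -0.369 -0.833  θ̇: 4.078 -2.729  tip: -0.390 0.136 0.543  trq: 2.797 2.594
step 7  theta: -0.308 -0.873  θ̇: 4.120 -2.656  tip: -0.381 0.136 0.542  trq: 2.247 2.341
step 8  theta: -0.246 -0.912  θ̇: 4.111 -2.572  tip: -0.372 0.136 0.542  trq: 1.789 2.132
step 9  theta: -0.185 -0.950  θ̇: 4.067 -2.486  tip: -0.362 0.136 0.542  trq: 1.411 1.967
step 10  theta: -0.124 -0.987  θ̇: 4.000 -2.405  tip: -0.352 0.137 0.541  trq: 1.097 1.839
step 11  theta: -0.065 -1.022  θ̇: 3.918 -2.329  tip: -0.342 0.137 0.541  trq: 0.838 1.744
step 12  theta: -0.007 -1.057  θ̇: 3.827 -2.261  tip: -0.332 0.137 0.540  trq: 0.622 1.676
step 13  theta: 0.050 -1.090  θ̇: 3.731 -2.199  tip: -0.322 0.138 0.539  trq: 0.440 1.629
step 14  theta: 0.105 -1.123  θ̇: 3.633 -2.144  tip: -0.312 0.138 0.538  trq: 0.287 1.599
step 15  theta: 0.159 -1.154  θ̇: 3.535 -2.095  tip: -0.302 0.138 0.537  trq: 0.155 1.583
step 16  theta: 0.211 -1.185  θ̇: 3.438 -2.050  tip: -0.293 0.138 0.535  trq: 0.042 1.577
step 17  theta: 0.262 -1.216  θ̇: 3.342 -2.009  tip: -0.284 0.139 0.533  trq: -0.058 1.580
step 18  theta: 0.311 -1.246  θ̇: 3.250 -1.971  tip: -0.275 0.139 0.531  trq: -0.146 1.588
step 19  theta: 0.359 -1.275  θ̇: 3.160 -1.937  tip: -0.266 0.139 0.529  trq: -0.224 1.601
step 20  theta: 0.406 -1.304  θ̇: 3.073 -1.904  tip: -0.257 0.139 0.527  trq: -0.294 1.617
step 21  theta: 0.451 -1.332  θ̇: 2.989 -1.873  tip: -0.249 0.139 0.524  trq: -0.357 1.636
step 22  theta: 0.496 -1.360  θ̇: 2.909 -1.843  tip: -0.241 0.139 0.522  trq: -0.415 1.656
step 23  theta: 0.539 -1.387  θ̇: 2.832 -1.814  tip: -0.233 0.139 0.519  trq: -0.468 1.678
step 24  theta: 0.581 -1.414  θ̇: 2.757 -1.786  tip: -0.225 0.139 0.516  trq: -0.517 1.699
step 25  theta: 0.621 -1.441  θ̇: 2.686 -1.759  tip: -0.218 0.138 0.513  trq: -0.562 1.722
step 26  theta: 0.661 -1.467  θ̇: 2.618 -1.732  tip: -0.211 0.138 0.509  trq: -0.604 1.744
step 27  theta: 0.700 -1.493  θ̇: 2.552 -1.705  tip: -0.204 0.138 0.506  trq: -0.642 1.766
step 28  theta: 0.738 -1.518  θ̇: 2.489 -1.679  tip: -0.197 0.138 0.503  trq: -0.678 1.787
step 29  theta: 0.775 -1.543  θ̇: 2.428 -1.652  tip: -0.190 0.138 0.499  trq: -0.712 1.808
step 30  theta: 0.811 -1.568  θ̇: 2.370 -1.626  tip: -0.183 0.138 0.495  trq: -0.743 1.828
step 31  theta: 0.846 -1.592  θ̇: 2.314 -1.600  tip: -0.177 0.137 0.492  trq: -0.772 1.848
step 32  theta: 0.880 -1.616  θ̇: 2.261 -1.573  tip: -0.171 0.137 0.488  trq: -0.799 1.866
step 33  theta: 0.914 -1.639  θ̇: 2.209 -1.547  tip: -0.165 0.137 0.484  trq: -0.824 1.884
step 34  theta: 0.946 -1.662  θ̇: 2.159 -1.521  tip: -0.159 0.137 0.480  trq: -0.847 1.901
step 35  theta: 0.978 -1.685  θ̇: 2.111 -1.495  tip: -0.153 0.136 0.476  trq: -0.868 1.917
step 36  theta: 1.010 -1.707  θ̇: 2.065 -1.468  tip: -0.148 0.136 0.472  trq: -0.888 1.932
step 37  theta: 1.040 -1.729  θ̇: 2.021 -1.442  tip: -0.142 0.135 0.468  trq: -0.907 1.947
step 38  theta: 1.070 -1.750  θ̇: 1.978 -1.416  tip: -0.137 0.135 0.464  trq: -0.924 1.960
step 39  theta: 1.100 -1.771  θ̇: 1.937 -1.389  tip: -0.132 0.135 0.460  trq: -0.940 1.972
step 40  theta: 1.128 -1.792  θ̇: 1.897 -1.363  tip: -0.127 0.134 0.456  trq: -0.954 1.983
step 41  theta: 1.156 -1.812  θ̇: 1.858 -1.337  tip: -0.122 0.134 0.452  trq: -0.967 1.993
step 42  theta: 1.184 -1.832  θ̇: 1.820 -1.311  tip: -0.117 0.133 0.448  trq: -0.979 2.002
step 43  theta: 1.211 -1.851  θ̇: 1.784 -1.285  tip: -0.113 0.132 0.444  trq: -0.990 2.010
step 44  theta: 1.238 -1.870  θ̇: 1.749 -1.259  tip: -0.108 0.132 0.441  trq: -1.000 2.018
step 45  theta: 1.264 -1.889  θ̇: 1.715 -1.234  tip: -0.104 0.131 0.437  trq: -1.008 2.024
step 46  theta: 1.289 -1.907  θ̇: 1.682 -1.208  tip: -0.100 0.131 0.433
max |trq| (N·m): 10.003
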